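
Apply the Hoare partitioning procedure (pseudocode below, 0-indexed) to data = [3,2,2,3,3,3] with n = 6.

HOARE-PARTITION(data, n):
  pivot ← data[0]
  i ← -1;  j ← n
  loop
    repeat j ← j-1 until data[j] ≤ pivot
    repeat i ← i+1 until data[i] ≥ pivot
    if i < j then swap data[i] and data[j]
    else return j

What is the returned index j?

3

pivot = data[0] = 3; i = -1, j = 6
j→5 (data[5]=3≤3), i→0 (data[0]=3≥3); i<j, swap → [3,2,2,3,3,3]
j→4 (data[4]=3≤3), i→3 (data[3]=3≥3); i<j, swap → [3,2,2,3,3,3]
j→3, i→4; i≥j, return j=3. data = [3,2,2,3,3,3]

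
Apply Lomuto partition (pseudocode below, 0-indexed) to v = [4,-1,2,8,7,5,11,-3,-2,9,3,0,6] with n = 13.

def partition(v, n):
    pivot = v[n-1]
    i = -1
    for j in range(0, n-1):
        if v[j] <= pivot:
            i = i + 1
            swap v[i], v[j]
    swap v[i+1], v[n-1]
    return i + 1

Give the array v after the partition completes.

pivot=6, i=-1
j=0: 4≤6, i=0, swap(0,0) ⇒ [4,-1,2,8,7,5,11,-3,-2,9,3,0,6]
j=1: -1≤6, i=1, swap(1,1) ⇒ [4,-1,2,8,7,5,11,-3,-2,9,3,0,6]
j=2: 2≤6, i=2, swap(2,2) ⇒ [4,-1,2,8,7,5,11,-3,-2,9,3,0,6]
j=3: 8>6, skip
j=4: 7>6, skip
j=5: 5≤6, i=3, swap(3,5) ⇒ [4,-1,2,5,7,8,11,-3,-2,9,3,0,6]
j=6: 11>6, skip
j=7: -3≤6, i=4, swap(4,7) ⇒ [4,-1,2,5,-3,8,11,7,-2,9,3,0,6]
j=8: -2≤6, i=5, swap(5,8) ⇒ [4,-1,2,5,-3,-2,11,7,8,9,3,0,6]
j=9: 9>6, skip
j=10: 3≤6, i=6, swap(6,10) ⇒ [4,-1,2,5,-3,-2,3,7,8,9,11,0,6]
j=11: 0≤6, i=7, swap(7,11) ⇒ [4,-1,2,5,-3,-2,3,0,8,9,11,7,6]
swap(8,12) ⇒ [4,-1,2,5,-3,-2,3,0,6,9,11,7,8]; return 8

[4,-1,2,5,-3,-2,3,0,6,9,11,7,8]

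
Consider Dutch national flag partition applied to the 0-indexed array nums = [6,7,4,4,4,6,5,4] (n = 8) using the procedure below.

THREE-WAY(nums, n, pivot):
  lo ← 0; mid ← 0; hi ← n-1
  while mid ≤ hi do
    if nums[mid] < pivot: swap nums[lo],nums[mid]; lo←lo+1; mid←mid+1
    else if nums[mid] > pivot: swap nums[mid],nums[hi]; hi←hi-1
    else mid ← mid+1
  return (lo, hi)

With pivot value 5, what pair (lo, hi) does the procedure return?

pivot = 5; lo=0, mid=0, hi=7
nums[mid]=6>5: swap nums[0],nums[7]; hi=6 → [4,7,4,4,4,6,5,6]
nums[mid]=4<5: swap nums[0],nums[0]; lo=1,mid=1 → [4,7,4,4,4,6,5,6]
nums[mid]=7>5: swap nums[1],nums[6]; hi=5 → [4,5,4,4,4,6,7,6]
nums[mid]=5=5: mid=2
nums[mid]=4<5: swap nums[1],nums[2]; lo=2,mid=3 → [4,4,5,4,4,6,7,6]
nums[mid]=4<5: swap nums[2],nums[3]; lo=3,mid=4 → [4,4,4,5,4,6,7,6]
nums[mid]=4<5: swap nums[3],nums[4]; lo=4,mid=5 → [4,4,4,4,5,6,7,6]
nums[mid]=6>5: swap nums[5],nums[5]; hi=4 → [4,4,4,4,5,6,7,6]
end: lo=4, hi=4; nums = [4,4,4,4,5,6,7,6]

(4, 4)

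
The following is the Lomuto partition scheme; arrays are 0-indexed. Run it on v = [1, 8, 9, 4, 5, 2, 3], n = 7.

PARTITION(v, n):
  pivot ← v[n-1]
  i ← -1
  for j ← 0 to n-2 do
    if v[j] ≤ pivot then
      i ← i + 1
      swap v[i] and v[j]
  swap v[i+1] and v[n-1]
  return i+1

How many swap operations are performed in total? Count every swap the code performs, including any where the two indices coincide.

3

pivot = v[6] = 3; i = -1
j=0: v[0]=1 ≤ 3 → i=0, swap v[0],v[0] (no change) → [1, 8, 9, 4, 5, 2, 3]
j=1: v[1]=8 > 3 → no swap
j=2: v[2]=9 > 3 → no swap
j=3: v[3]=4 > 3 → no swap
j=4: v[4]=5 > 3 → no swap
j=5: v[5]=2 ≤ 3 → i=1, swap v[1],v[5] → [1, 2, 9, 4, 5, 8, 3]
final swap v[2],v[6] → [1, 2, 3, 4, 5, 8, 9]; return 2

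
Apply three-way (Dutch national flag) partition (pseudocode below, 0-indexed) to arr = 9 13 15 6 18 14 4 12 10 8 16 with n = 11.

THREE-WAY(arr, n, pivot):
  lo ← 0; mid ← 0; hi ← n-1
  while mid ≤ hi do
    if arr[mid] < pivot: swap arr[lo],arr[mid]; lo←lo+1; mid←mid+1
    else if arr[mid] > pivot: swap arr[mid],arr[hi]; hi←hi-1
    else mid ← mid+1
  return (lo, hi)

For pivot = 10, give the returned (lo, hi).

(4, 4)

pivot = 10; lo=0, mid=0, hi=10
arr[mid]=9<10: swap arr[0],arr[0]; lo=1,mid=1 → 9 13 15 6 18 14 4 12 10 8 16
arr[mid]=13>10: swap arr[1],arr[10]; hi=9 → 9 16 15 6 18 14 4 12 10 8 13
arr[mid]=16>10: swap arr[1],arr[9]; hi=8 → 9 8 15 6 18 14 4 12 10 16 13
arr[mid]=8<10: swap arr[1],arr[1]; lo=2,mid=2 → 9 8 15 6 18 14 4 12 10 16 13
arr[mid]=15>10: swap arr[2],arr[8]; hi=7 → 9 8 10 6 18 14 4 12 15 16 13
arr[mid]=10=10: mid=3
arr[mid]=6<10: swap arr[2],arr[3]; lo=3,mid=4 → 9 8 6 10 18 14 4 12 15 16 13
arr[mid]=18>10: swap arr[4],arr[7]; hi=6 → 9 8 6 10 12 14 4 18 15 16 13
arr[mid]=12>10: swap arr[4],arr[6]; hi=5 → 9 8 6 10 4 14 12 18 15 16 13
arr[mid]=4<10: swap arr[3],arr[4]; lo=4,mid=5 → 9 8 6 4 10 14 12 18 15 16 13
arr[mid]=14>10: swap arr[5],arr[5]; hi=4 → 9 8 6 4 10 14 12 18 15 16 13
end: lo=4, hi=4; arr = 9 8 6 4 10 14 12 18 15 16 13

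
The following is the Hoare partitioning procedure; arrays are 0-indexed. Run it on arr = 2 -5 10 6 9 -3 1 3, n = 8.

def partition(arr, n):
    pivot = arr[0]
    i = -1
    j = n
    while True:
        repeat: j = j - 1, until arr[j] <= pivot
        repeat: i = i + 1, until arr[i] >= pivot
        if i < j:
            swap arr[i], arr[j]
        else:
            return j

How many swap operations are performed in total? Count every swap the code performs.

pivot=2
j stops at 6 (1), i stops at 0 (2); swap ⇒ 1 -5 10 6 9 -3 2 3
j stops at 5 (-3), i stops at 2 (10); swap ⇒ 1 -5 -3 6 9 10 2 3
j stops at 2, i stops at 3; i≥j ⇒ return 2. arr=1 -5 -3 6 9 10 2 3

2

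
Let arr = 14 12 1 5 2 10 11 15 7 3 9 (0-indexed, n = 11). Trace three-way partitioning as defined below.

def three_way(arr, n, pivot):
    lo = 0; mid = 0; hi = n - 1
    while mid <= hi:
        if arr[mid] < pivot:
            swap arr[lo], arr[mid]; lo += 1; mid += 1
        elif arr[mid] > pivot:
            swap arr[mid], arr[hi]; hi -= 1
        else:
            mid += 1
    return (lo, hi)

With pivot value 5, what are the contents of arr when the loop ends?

lo=0 mid=0 hi=10
14>5: swap(0,10), hi=9 ⇒ 9 12 1 5 2 10 11 15 7 3 14
9>5: swap(0,9), hi=8 ⇒ 3 12 1 5 2 10 11 15 7 9 14
3<5: swap(0,0), lo=1 mid=1 ⇒ 3 12 1 5 2 10 11 15 7 9 14
12>5: swap(1,8), hi=7 ⇒ 3 7 1 5 2 10 11 15 12 9 14
7>5: swap(1,7), hi=6 ⇒ 3 15 1 5 2 10 11 7 12 9 14
15>5: swap(1,6), hi=5 ⇒ 3 11 1 5 2 10 15 7 12 9 14
11>5: swap(1,5), hi=4 ⇒ 3 10 1 5 2 11 15 7 12 9 14
10>5: swap(1,4), hi=3 ⇒ 3 2 1 5 10 11 15 7 12 9 14
2<5: swap(1,1), lo=2 mid=2 ⇒ 3 2 1 5 10 11 15 7 12 9 14
1<5: swap(2,2), lo=3 mid=3 ⇒ 3 2 1 5 10 11 15 7 12 9 14
5=5: mid=4
done. lo=3 hi=3; arr=3 2 1 5 10 11 15 7 12 9 14

3 2 1 5 10 11 15 7 12 9 14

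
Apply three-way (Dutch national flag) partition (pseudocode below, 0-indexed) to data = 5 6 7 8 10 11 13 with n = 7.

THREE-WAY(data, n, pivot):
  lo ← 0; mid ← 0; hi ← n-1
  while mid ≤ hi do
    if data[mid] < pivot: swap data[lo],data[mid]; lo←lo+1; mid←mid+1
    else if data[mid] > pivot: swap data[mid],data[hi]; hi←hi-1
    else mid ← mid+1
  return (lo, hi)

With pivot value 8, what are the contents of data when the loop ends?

5 6 7 8 11 13 10

pivot = 8; lo=0, mid=0, hi=6
data[mid]=5<8: swap data[0],data[0]; lo=1,mid=1 → 5 6 7 8 10 11 13
data[mid]=6<8: swap data[1],data[1]; lo=2,mid=2 → 5 6 7 8 10 11 13
data[mid]=7<8: swap data[2],data[2]; lo=3,mid=3 → 5 6 7 8 10 11 13
data[mid]=8=8: mid=4
data[mid]=10>8: swap data[4],data[6]; hi=5 → 5 6 7 8 13 11 10
data[mid]=13>8: swap data[4],data[5]; hi=4 → 5 6 7 8 11 13 10
data[mid]=11>8: swap data[4],data[4]; hi=3 → 5 6 7 8 11 13 10
end: lo=3, hi=3; data = 5 6 7 8 11 13 10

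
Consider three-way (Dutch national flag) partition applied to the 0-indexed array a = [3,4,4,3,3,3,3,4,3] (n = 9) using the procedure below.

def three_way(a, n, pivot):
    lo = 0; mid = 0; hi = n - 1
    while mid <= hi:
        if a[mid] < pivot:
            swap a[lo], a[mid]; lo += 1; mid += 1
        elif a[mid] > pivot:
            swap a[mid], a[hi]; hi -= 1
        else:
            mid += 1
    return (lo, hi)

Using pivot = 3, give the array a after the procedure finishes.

pivot = 3; lo=0, mid=0, hi=8
a[mid]=3=3: mid=1
a[mid]=4>3: swap a[1],a[8]; hi=7 → [3,3,4,3,3,3,3,4,4]
a[mid]=3=3: mid=2
a[mid]=4>3: swap a[2],a[7]; hi=6 → [3,3,4,3,3,3,3,4,4]
a[mid]=4>3: swap a[2],a[6]; hi=5 → [3,3,3,3,3,3,4,4,4]
a[mid]=3=3: mid=3
a[mid]=3=3: mid=4
a[mid]=3=3: mid=5
a[mid]=3=3: mid=6
end: lo=0, hi=5; a = [3,3,3,3,3,3,4,4,4]

[3,3,3,3,3,3,4,4,4]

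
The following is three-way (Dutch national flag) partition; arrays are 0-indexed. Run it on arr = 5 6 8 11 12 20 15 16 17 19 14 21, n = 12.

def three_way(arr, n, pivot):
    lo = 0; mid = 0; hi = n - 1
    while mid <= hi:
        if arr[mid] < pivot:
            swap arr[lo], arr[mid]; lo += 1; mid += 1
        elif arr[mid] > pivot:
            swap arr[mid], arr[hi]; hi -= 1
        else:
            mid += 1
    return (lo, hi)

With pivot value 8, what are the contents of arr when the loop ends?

pivot = 8; lo=0, mid=0, hi=11
arr[mid]=5<8: swap arr[0],arr[0]; lo=1,mid=1 → 5 6 8 11 12 20 15 16 17 19 14 21
arr[mid]=6<8: swap arr[1],arr[1]; lo=2,mid=2 → 5 6 8 11 12 20 15 16 17 19 14 21
arr[mid]=8=8: mid=3
arr[mid]=11>8: swap arr[3],arr[11]; hi=10 → 5 6 8 21 12 20 15 16 17 19 14 11
arr[mid]=21>8: swap arr[3],arr[10]; hi=9 → 5 6 8 14 12 20 15 16 17 19 21 11
arr[mid]=14>8: swap arr[3],arr[9]; hi=8 → 5 6 8 19 12 20 15 16 17 14 21 11
arr[mid]=19>8: swap arr[3],arr[8]; hi=7 → 5 6 8 17 12 20 15 16 19 14 21 11
arr[mid]=17>8: swap arr[3],arr[7]; hi=6 → 5 6 8 16 12 20 15 17 19 14 21 11
arr[mid]=16>8: swap arr[3],arr[6]; hi=5 → 5 6 8 15 12 20 16 17 19 14 21 11
arr[mid]=15>8: swap arr[3],arr[5]; hi=4 → 5 6 8 20 12 15 16 17 19 14 21 11
arr[mid]=20>8: swap arr[3],arr[4]; hi=3 → 5 6 8 12 20 15 16 17 19 14 21 11
arr[mid]=12>8: swap arr[3],arr[3]; hi=2 → 5 6 8 12 20 15 16 17 19 14 21 11
end: lo=2, hi=2; arr = 5 6 8 12 20 15 16 17 19 14 21 11

5 6 8 12 20 15 16 17 19 14 21 11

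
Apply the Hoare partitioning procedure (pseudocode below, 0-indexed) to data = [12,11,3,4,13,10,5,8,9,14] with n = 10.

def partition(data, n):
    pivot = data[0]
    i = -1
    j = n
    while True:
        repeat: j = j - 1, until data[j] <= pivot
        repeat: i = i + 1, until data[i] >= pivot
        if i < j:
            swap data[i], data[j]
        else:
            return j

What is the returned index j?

6

pivot = data[0] = 12; i = -1, j = 10
j→8 (data[8]=9≤12), i→0 (data[0]=12≥12); i<j, swap → [9,11,3,4,13,10,5,8,12,14]
j→7 (data[7]=8≤12), i→4 (data[4]=13≥12); i<j, swap → [9,11,3,4,8,10,5,13,12,14]
j→6, i→7; i≥j, return j=6. data = [9,11,3,4,8,10,5,13,12,14]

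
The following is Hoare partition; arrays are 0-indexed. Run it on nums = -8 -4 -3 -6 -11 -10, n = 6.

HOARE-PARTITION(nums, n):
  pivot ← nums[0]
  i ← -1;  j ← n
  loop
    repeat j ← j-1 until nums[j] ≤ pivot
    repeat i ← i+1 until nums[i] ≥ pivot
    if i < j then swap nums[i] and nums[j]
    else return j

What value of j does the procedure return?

1

pivot=-8
j stops at 5 (-10), i stops at 0 (-8); swap ⇒ -10 -4 -3 -6 -11 -8
j stops at 4 (-11), i stops at 1 (-4); swap ⇒ -10 -11 -3 -6 -4 -8
j stops at 1, i stops at 2; i≥j ⇒ return 1. nums=-10 -11 -3 -6 -4 -8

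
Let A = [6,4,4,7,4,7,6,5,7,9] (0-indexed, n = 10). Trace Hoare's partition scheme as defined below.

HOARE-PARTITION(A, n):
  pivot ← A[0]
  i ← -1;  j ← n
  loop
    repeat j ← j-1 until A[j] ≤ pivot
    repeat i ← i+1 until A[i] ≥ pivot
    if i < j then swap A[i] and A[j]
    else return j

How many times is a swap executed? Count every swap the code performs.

2

pivot = A[0] = 6; i = -1, j = 10
j→7 (A[7]=5≤6), i→0 (A[0]=6≥6); i<j, swap → [5,4,4,7,4,7,6,6,7,9]
j→6 (A[6]=6≤6), i→3 (A[3]=7≥6); i<j, swap → [5,4,4,6,4,7,7,6,7,9]
j→4, i→5; i≥j, return j=4. A = [5,4,4,6,4,7,7,6,7,9]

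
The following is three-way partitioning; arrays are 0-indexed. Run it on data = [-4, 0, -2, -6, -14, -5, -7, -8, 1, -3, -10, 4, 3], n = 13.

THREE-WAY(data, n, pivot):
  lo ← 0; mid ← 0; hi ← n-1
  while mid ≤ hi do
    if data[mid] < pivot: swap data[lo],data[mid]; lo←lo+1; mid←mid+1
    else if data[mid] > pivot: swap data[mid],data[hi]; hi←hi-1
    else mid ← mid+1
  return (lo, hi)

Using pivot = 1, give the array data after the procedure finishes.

pivot = 1; lo=0, mid=0, hi=12
data[mid]=-4<1: swap data[0],data[0]; lo=1,mid=1 → [-4, 0, -2, -6, -14, -5, -7, -8, 1, -3, -10, 4, 3]
data[mid]=0<1: swap data[1],data[1]; lo=2,mid=2 → [-4, 0, -2, -6, -14, -5, -7, -8, 1, -3, -10, 4, 3]
data[mid]=-2<1: swap data[2],data[2]; lo=3,mid=3 → [-4, 0, -2, -6, -14, -5, -7, -8, 1, -3, -10, 4, 3]
data[mid]=-6<1: swap data[3],data[3]; lo=4,mid=4 → [-4, 0, -2, -6, -14, -5, -7, -8, 1, -3, -10, 4, 3]
data[mid]=-14<1: swap data[4],data[4]; lo=5,mid=5 → [-4, 0, -2, -6, -14, -5, -7, -8, 1, -3, -10, 4, 3]
data[mid]=-5<1: swap data[5],data[5]; lo=6,mid=6 → [-4, 0, -2, -6, -14, -5, -7, -8, 1, -3, -10, 4, 3]
data[mid]=-7<1: swap data[6],data[6]; lo=7,mid=7 → [-4, 0, -2, -6, -14, -5, -7, -8, 1, -3, -10, 4, 3]
data[mid]=-8<1: swap data[7],data[7]; lo=8,mid=8 → [-4, 0, -2, -6, -14, -5, -7, -8, 1, -3, -10, 4, 3]
data[mid]=1=1: mid=9
data[mid]=-3<1: swap data[8],data[9]; lo=9,mid=10 → [-4, 0, -2, -6, -14, -5, -7, -8, -3, 1, -10, 4, 3]
data[mid]=-10<1: swap data[9],data[10]; lo=10,mid=11 → [-4, 0, -2, -6, -14, -5, -7, -8, -3, -10, 1, 4, 3]
data[mid]=4>1: swap data[11],data[12]; hi=11 → [-4, 0, -2, -6, -14, -5, -7, -8, -3, -10, 1, 3, 4]
data[mid]=3>1: swap data[11],data[11]; hi=10 → [-4, 0, -2, -6, -14, -5, -7, -8, -3, -10, 1, 3, 4]
end: lo=10, hi=10; data = [-4, 0, -2, -6, -14, -5, -7, -8, -3, -10, 1, 3, 4]

[-4, 0, -2, -6, -14, -5, -7, -8, -3, -10, 1, 3, 4]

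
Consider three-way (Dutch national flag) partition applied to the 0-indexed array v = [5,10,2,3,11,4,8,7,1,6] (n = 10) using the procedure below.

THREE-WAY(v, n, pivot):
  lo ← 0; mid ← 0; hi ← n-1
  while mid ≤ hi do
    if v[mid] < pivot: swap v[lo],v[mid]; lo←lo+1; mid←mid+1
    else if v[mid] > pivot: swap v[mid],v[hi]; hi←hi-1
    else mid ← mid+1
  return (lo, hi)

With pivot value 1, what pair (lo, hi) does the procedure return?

lo=0 mid=0 hi=9
5>1: swap(0,9), hi=8 ⇒ [6,10,2,3,11,4,8,7,1,5]
6>1: swap(0,8), hi=7 ⇒ [1,10,2,3,11,4,8,7,6,5]
1=1: mid=1
10>1: swap(1,7), hi=6 ⇒ [1,7,2,3,11,4,8,10,6,5]
7>1: swap(1,6), hi=5 ⇒ [1,8,2,3,11,4,7,10,6,5]
8>1: swap(1,5), hi=4 ⇒ [1,4,2,3,11,8,7,10,6,5]
4>1: swap(1,4), hi=3 ⇒ [1,11,2,3,4,8,7,10,6,5]
11>1: swap(1,3), hi=2 ⇒ [1,3,2,11,4,8,7,10,6,5]
3>1: swap(1,2), hi=1 ⇒ [1,2,3,11,4,8,7,10,6,5]
2>1: swap(1,1), hi=0 ⇒ [1,2,3,11,4,8,7,10,6,5]
done. lo=0 hi=0; v=[1,2,3,11,4,8,7,10,6,5]

(0, 0)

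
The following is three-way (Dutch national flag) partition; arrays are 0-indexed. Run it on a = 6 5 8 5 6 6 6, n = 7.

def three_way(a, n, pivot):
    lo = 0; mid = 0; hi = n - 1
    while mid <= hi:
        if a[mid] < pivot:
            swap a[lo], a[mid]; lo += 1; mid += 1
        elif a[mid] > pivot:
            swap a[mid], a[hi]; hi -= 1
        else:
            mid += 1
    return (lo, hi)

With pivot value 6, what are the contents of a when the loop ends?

pivot = 6; lo=0, mid=0, hi=6
a[mid]=6=6: mid=1
a[mid]=5<6: swap a[0],a[1]; lo=1,mid=2 → 5 6 8 5 6 6 6
a[mid]=8>6: swap a[2],a[6]; hi=5 → 5 6 6 5 6 6 8
a[mid]=6=6: mid=3
a[mid]=5<6: swap a[1],a[3]; lo=2,mid=4 → 5 5 6 6 6 6 8
a[mid]=6=6: mid=5
a[mid]=6=6: mid=6
end: lo=2, hi=5; a = 5 5 6 6 6 6 8

5 5 6 6 6 6 8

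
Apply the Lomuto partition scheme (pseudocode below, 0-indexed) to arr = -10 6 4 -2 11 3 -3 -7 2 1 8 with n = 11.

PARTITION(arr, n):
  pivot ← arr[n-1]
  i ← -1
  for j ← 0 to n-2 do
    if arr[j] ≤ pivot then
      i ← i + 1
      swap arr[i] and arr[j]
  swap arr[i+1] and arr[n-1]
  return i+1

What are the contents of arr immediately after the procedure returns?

pivot = arr[10] = 8; i = -1
j=0: arr[0]=-10 ≤ 8 → i=0, swap arr[0],arr[0] (no change) → -10 6 4 -2 11 3 -3 -7 2 1 8
j=1: arr[1]=6 ≤ 8 → i=1, swap arr[1],arr[1] (no change) → -10 6 4 -2 11 3 -3 -7 2 1 8
j=2: arr[2]=4 ≤ 8 → i=2, swap arr[2],arr[2] (no change) → -10 6 4 -2 11 3 -3 -7 2 1 8
j=3: arr[3]=-2 ≤ 8 → i=3, swap arr[3],arr[3] (no change) → -10 6 4 -2 11 3 -3 -7 2 1 8
j=4: arr[4]=11 > 8 → no swap
j=5: arr[5]=3 ≤ 8 → i=4, swap arr[4],arr[5] → -10 6 4 -2 3 11 -3 -7 2 1 8
j=6: arr[6]=-3 ≤ 8 → i=5, swap arr[5],arr[6] → -10 6 4 -2 3 -3 11 -7 2 1 8
j=7: arr[7]=-7 ≤ 8 → i=6, swap arr[6],arr[7] → -10 6 4 -2 3 -3 -7 11 2 1 8
j=8: arr[8]=2 ≤ 8 → i=7, swap arr[7],arr[8] → -10 6 4 -2 3 -3 -7 2 11 1 8
j=9: arr[9]=1 ≤ 8 → i=8, swap arr[8],arr[9] → -10 6 4 -2 3 -3 -7 2 1 11 8
final swap arr[9],arr[10] → -10 6 4 -2 3 -3 -7 2 1 8 11; return 9

-10 6 4 -2 3 -3 -7 2 1 8 11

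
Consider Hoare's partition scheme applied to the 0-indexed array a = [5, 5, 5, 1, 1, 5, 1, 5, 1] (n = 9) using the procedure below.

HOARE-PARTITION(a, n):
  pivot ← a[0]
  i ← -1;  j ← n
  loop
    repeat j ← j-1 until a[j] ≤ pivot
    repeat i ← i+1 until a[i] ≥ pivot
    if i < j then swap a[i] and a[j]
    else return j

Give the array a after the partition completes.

[1, 5, 1, 1, 1, 5, 5, 5, 5]

pivot = a[0] = 5; i = -1, j = 9
j→8 (a[8]=1≤5), i→0 (a[0]=5≥5); i<j, swap → [1, 5, 5, 1, 1, 5, 1, 5, 5]
j→7 (a[7]=5≤5), i→1 (a[1]=5≥5); i<j, swap → [1, 5, 5, 1, 1, 5, 1, 5, 5]
j→6 (a[6]=1≤5), i→2 (a[2]=5≥5); i<j, swap → [1, 5, 1, 1, 1, 5, 5, 5, 5]
j→5, i→5; i≥j, return j=5. a = [1, 5, 1, 1, 1, 5, 5, 5, 5]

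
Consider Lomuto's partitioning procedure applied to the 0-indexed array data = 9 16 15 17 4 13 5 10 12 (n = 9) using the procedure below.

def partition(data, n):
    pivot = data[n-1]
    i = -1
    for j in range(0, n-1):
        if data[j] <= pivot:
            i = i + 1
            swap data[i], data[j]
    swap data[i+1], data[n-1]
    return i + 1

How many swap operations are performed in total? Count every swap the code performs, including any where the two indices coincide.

pivot = data[8] = 12; i = -1
j=0: data[0]=9 ≤ 12 → i=0, swap data[0],data[0] (no change) → 9 16 15 17 4 13 5 10 12
j=1: data[1]=16 > 12 → no swap
j=2: data[2]=15 > 12 → no swap
j=3: data[3]=17 > 12 → no swap
j=4: data[4]=4 ≤ 12 → i=1, swap data[1],data[4] → 9 4 15 17 16 13 5 10 12
j=5: data[5]=13 > 12 → no swap
j=6: data[6]=5 ≤ 12 → i=2, swap data[2],data[6] → 9 4 5 17 16 13 15 10 12
j=7: data[7]=10 ≤ 12 → i=3, swap data[3],data[7] → 9 4 5 10 16 13 15 17 12
final swap data[4],data[8] → 9 4 5 10 12 13 15 17 16; return 4

5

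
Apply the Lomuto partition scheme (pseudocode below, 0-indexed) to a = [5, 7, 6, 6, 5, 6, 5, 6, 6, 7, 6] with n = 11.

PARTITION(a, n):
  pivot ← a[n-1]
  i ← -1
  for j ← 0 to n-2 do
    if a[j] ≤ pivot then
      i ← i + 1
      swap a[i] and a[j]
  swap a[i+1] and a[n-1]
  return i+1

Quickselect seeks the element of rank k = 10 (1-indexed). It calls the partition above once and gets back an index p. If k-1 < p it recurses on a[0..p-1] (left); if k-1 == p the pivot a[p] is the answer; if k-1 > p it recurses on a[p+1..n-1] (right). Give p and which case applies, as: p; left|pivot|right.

pivot = a[10] = 6; i = -1
j=0: a[0]=5 ≤ 6 → i=0, swap a[0],a[0] (no change) → [5, 7, 6, 6, 5, 6, 5, 6, 6, 7, 6]
j=1: a[1]=7 > 6 → no swap
j=2: a[2]=6 ≤ 6 → i=1, swap a[1],a[2] → [5, 6, 7, 6, 5, 6, 5, 6, 6, 7, 6]
j=3: a[3]=6 ≤ 6 → i=2, swap a[2],a[3] → [5, 6, 6, 7, 5, 6, 5, 6, 6, 7, 6]
j=4: a[4]=5 ≤ 6 → i=3, swap a[3],a[4] → [5, 6, 6, 5, 7, 6, 5, 6, 6, 7, 6]
j=5: a[5]=6 ≤ 6 → i=4, swap a[4],a[5] → [5, 6, 6, 5, 6, 7, 5, 6, 6, 7, 6]
j=6: a[6]=5 ≤ 6 → i=5, swap a[5],a[6] → [5, 6, 6, 5, 6, 5, 7, 6, 6, 7, 6]
j=7: a[7]=6 ≤ 6 → i=6, swap a[6],a[7] → [5, 6, 6, 5, 6, 5, 6, 7, 6, 7, 6]
j=8: a[8]=6 ≤ 6 → i=7, swap a[7],a[8] → [5, 6, 6, 5, 6, 5, 6, 6, 7, 7, 6]
j=9: a[9]=7 > 6 → no swap
final swap a[8],a[10] → [5, 6, 6, 5, 6, 5, 6, 6, 6, 7, 7]; return 8
p = 8; k-1 = 9 > 8 ⇒ right

8; right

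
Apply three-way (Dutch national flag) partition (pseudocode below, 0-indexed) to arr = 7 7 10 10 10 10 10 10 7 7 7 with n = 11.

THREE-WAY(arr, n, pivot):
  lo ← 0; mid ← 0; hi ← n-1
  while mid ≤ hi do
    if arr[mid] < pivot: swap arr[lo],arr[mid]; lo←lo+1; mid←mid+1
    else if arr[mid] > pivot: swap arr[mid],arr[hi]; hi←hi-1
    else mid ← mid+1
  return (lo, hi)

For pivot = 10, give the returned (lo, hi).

pivot = 10; lo=0, mid=0, hi=10
arr[mid]=7<10: swap arr[0],arr[0]; lo=1,mid=1 → 7 7 10 10 10 10 10 10 7 7 7
arr[mid]=7<10: swap arr[1],arr[1]; lo=2,mid=2 → 7 7 10 10 10 10 10 10 7 7 7
arr[mid]=10=10: mid=3
arr[mid]=10=10: mid=4
arr[mid]=10=10: mid=5
arr[mid]=10=10: mid=6
arr[mid]=10=10: mid=7
arr[mid]=10=10: mid=8
arr[mid]=7<10: swap arr[2],arr[8]; lo=3,mid=9 → 7 7 7 10 10 10 10 10 10 7 7
arr[mid]=7<10: swap arr[3],arr[9]; lo=4,mid=10 → 7 7 7 7 10 10 10 10 10 10 7
arr[mid]=7<10: swap arr[4],arr[10]; lo=5,mid=11 → 7 7 7 7 7 10 10 10 10 10 10
end: lo=5, hi=10; arr = 7 7 7 7 7 10 10 10 10 10 10

(5, 10)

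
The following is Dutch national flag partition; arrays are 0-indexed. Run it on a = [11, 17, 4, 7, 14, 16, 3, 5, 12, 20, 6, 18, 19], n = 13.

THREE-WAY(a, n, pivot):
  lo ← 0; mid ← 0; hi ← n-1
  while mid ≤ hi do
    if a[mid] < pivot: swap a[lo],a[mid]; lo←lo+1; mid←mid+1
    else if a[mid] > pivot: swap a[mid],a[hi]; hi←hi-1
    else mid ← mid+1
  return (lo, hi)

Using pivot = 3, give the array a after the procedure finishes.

lo=0 mid=0 hi=12
11>3: swap(0,12), hi=11 ⇒ [19, 17, 4, 7, 14, 16, 3, 5, 12, 20, 6, 18, 11]
19>3: swap(0,11), hi=10 ⇒ [18, 17, 4, 7, 14, 16, 3, 5, 12, 20, 6, 19, 11]
18>3: swap(0,10), hi=9 ⇒ [6, 17, 4, 7, 14, 16, 3, 5, 12, 20, 18, 19, 11]
6>3: swap(0,9), hi=8 ⇒ [20, 17, 4, 7, 14, 16, 3, 5, 12, 6, 18, 19, 11]
20>3: swap(0,8), hi=7 ⇒ [12, 17, 4, 7, 14, 16, 3, 5, 20, 6, 18, 19, 11]
12>3: swap(0,7), hi=6 ⇒ [5, 17, 4, 7, 14, 16, 3, 12, 20, 6, 18, 19, 11]
5>3: swap(0,6), hi=5 ⇒ [3, 17, 4, 7, 14, 16, 5, 12, 20, 6, 18, 19, 11]
3=3: mid=1
17>3: swap(1,5), hi=4 ⇒ [3, 16, 4, 7, 14, 17, 5, 12, 20, 6, 18, 19, 11]
16>3: swap(1,4), hi=3 ⇒ [3, 14, 4, 7, 16, 17, 5, 12, 20, 6, 18, 19, 11]
14>3: swap(1,3), hi=2 ⇒ [3, 7, 4, 14, 16, 17, 5, 12, 20, 6, 18, 19, 11]
7>3: swap(1,2), hi=1 ⇒ [3, 4, 7, 14, 16, 17, 5, 12, 20, 6, 18, 19, 11]
4>3: swap(1,1), hi=0 ⇒ [3, 4, 7, 14, 16, 17, 5, 12, 20, 6, 18, 19, 11]
done. lo=0 hi=0; a=[3, 4, 7, 14, 16, 17, 5, 12, 20, 6, 18, 19, 11]

[3, 4, 7, 14, 16, 17, 5, 12, 20, 6, 18, 19, 11]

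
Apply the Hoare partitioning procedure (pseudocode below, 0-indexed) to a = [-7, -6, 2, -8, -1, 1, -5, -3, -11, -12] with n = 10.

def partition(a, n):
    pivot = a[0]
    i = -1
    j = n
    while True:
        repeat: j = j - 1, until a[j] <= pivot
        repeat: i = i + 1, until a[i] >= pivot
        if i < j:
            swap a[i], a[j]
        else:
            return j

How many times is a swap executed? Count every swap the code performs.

3

pivot=-7
j stops at 9 (-12), i stops at 0 (-7); swap ⇒ [-12, -6, 2, -8, -1, 1, -5, -3, -11, -7]
j stops at 8 (-11), i stops at 1 (-6); swap ⇒ [-12, -11, 2, -8, -1, 1, -5, -3, -6, -7]
j stops at 3 (-8), i stops at 2 (2); swap ⇒ [-12, -11, -8, 2, -1, 1, -5, -3, -6, -7]
j stops at 2, i stops at 3; i≥j ⇒ return 2. a=[-12, -11, -8, 2, -1, 1, -5, -3, -6, -7]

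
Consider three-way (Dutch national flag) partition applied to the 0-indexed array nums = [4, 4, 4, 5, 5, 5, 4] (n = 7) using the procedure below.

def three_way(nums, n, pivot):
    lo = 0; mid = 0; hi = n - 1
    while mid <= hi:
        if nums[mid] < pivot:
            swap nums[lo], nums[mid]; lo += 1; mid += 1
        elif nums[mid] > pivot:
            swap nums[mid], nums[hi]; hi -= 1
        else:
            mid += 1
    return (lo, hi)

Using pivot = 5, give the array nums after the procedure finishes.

[4, 4, 4, 4, 5, 5, 5]

pivot = 5; lo=0, mid=0, hi=6
nums[mid]=4<5: swap nums[0],nums[0]; lo=1,mid=1 → [4, 4, 4, 5, 5, 5, 4]
nums[mid]=4<5: swap nums[1],nums[1]; lo=2,mid=2 → [4, 4, 4, 5, 5, 5, 4]
nums[mid]=4<5: swap nums[2],nums[2]; lo=3,mid=3 → [4, 4, 4, 5, 5, 5, 4]
nums[mid]=5=5: mid=4
nums[mid]=5=5: mid=5
nums[mid]=5=5: mid=6
nums[mid]=4<5: swap nums[3],nums[6]; lo=4,mid=7 → [4, 4, 4, 4, 5, 5, 5]
end: lo=4, hi=6; nums = [4, 4, 4, 4, 5, 5, 5]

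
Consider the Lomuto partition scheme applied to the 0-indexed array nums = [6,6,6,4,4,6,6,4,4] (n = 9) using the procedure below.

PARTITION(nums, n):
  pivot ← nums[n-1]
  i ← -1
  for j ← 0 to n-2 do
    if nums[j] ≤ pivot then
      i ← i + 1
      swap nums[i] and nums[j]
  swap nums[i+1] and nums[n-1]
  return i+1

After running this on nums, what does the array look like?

[4,4,4,4,6,6,6,6,6]

pivot = nums[8] = 4; i = -1
j=0: nums[0]=6 > 4 → no swap
j=1: nums[1]=6 > 4 → no swap
j=2: nums[2]=6 > 4 → no swap
j=3: nums[3]=4 ≤ 4 → i=0, swap nums[0],nums[3] → [4,6,6,6,4,6,6,4,4]
j=4: nums[4]=4 ≤ 4 → i=1, swap nums[1],nums[4] → [4,4,6,6,6,6,6,4,4]
j=5: nums[5]=6 > 4 → no swap
j=6: nums[6]=6 > 4 → no swap
j=7: nums[7]=4 ≤ 4 → i=2, swap nums[2],nums[7] → [4,4,4,6,6,6,6,6,4]
final swap nums[3],nums[8] → [4,4,4,4,6,6,6,6,6]; return 3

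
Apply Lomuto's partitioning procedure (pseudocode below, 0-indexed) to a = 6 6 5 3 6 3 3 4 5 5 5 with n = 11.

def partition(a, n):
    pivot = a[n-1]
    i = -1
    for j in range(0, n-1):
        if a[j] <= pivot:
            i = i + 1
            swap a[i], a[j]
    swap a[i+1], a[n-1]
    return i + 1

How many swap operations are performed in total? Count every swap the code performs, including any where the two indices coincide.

pivot=5, i=-1
j=0: 6>5, skip
j=1: 6>5, skip
j=2: 5≤5, i=0, swap(0,2) ⇒ 5 6 6 3 6 3 3 4 5 5 5
j=3: 3≤5, i=1, swap(1,3) ⇒ 5 3 6 6 6 3 3 4 5 5 5
j=4: 6>5, skip
j=5: 3≤5, i=2, swap(2,5) ⇒ 5 3 3 6 6 6 3 4 5 5 5
j=6: 3≤5, i=3, swap(3,6) ⇒ 5 3 3 3 6 6 6 4 5 5 5
j=7: 4≤5, i=4, swap(4,7) ⇒ 5 3 3 3 4 6 6 6 5 5 5
j=8: 5≤5, i=5, swap(5,8) ⇒ 5 3 3 3 4 5 6 6 6 5 5
j=9: 5≤5, i=6, swap(6,9) ⇒ 5 3 3 3 4 5 5 6 6 6 5
swap(7,10) ⇒ 5 3 3 3 4 5 5 5 6 6 6; return 7

8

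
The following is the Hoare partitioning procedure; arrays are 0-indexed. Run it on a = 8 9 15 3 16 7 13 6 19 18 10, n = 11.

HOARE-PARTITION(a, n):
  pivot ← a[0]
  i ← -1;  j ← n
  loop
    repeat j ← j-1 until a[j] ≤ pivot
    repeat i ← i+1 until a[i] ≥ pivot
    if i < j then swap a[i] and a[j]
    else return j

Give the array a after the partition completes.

pivot = a[0] = 8; i = -1, j = 11
j→7 (a[7]=6≤8), i→0 (a[0]=8≥8); i<j, swap → 6 9 15 3 16 7 13 8 19 18 10
j→5 (a[5]=7≤8), i→1 (a[1]=9≥8); i<j, swap → 6 7 15 3 16 9 13 8 19 18 10
j→3 (a[3]=3≤8), i→2 (a[2]=15≥8); i<j, swap → 6 7 3 15 16 9 13 8 19 18 10
j→2, i→3; i≥j, return j=2. a = 6 7 3 15 16 9 13 8 19 18 10

6 7 3 15 16 9 13 8 19 18 10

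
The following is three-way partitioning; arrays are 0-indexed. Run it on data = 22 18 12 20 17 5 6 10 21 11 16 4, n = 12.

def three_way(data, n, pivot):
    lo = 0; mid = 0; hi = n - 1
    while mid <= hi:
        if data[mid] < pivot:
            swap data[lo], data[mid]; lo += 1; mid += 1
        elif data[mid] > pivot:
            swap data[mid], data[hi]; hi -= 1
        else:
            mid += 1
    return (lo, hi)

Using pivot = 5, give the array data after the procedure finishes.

4 5 20 17 12 6 10 21 11 16 18 22

pivot = 5; lo=0, mid=0, hi=11
data[mid]=22>5: swap data[0],data[11]; hi=10 → 4 18 12 20 17 5 6 10 21 11 16 22
data[mid]=4<5: swap data[0],data[0]; lo=1,mid=1 → 4 18 12 20 17 5 6 10 21 11 16 22
data[mid]=18>5: swap data[1],data[10]; hi=9 → 4 16 12 20 17 5 6 10 21 11 18 22
data[mid]=16>5: swap data[1],data[9]; hi=8 → 4 11 12 20 17 5 6 10 21 16 18 22
data[mid]=11>5: swap data[1],data[8]; hi=7 → 4 21 12 20 17 5 6 10 11 16 18 22
data[mid]=21>5: swap data[1],data[7]; hi=6 → 4 10 12 20 17 5 6 21 11 16 18 22
data[mid]=10>5: swap data[1],data[6]; hi=5 → 4 6 12 20 17 5 10 21 11 16 18 22
data[mid]=6>5: swap data[1],data[5]; hi=4 → 4 5 12 20 17 6 10 21 11 16 18 22
data[mid]=5=5: mid=2
data[mid]=12>5: swap data[2],data[4]; hi=3 → 4 5 17 20 12 6 10 21 11 16 18 22
data[mid]=17>5: swap data[2],data[3]; hi=2 → 4 5 20 17 12 6 10 21 11 16 18 22
data[mid]=20>5: swap data[2],data[2]; hi=1 → 4 5 20 17 12 6 10 21 11 16 18 22
end: lo=1, hi=1; data = 4 5 20 17 12 6 10 21 11 16 18 22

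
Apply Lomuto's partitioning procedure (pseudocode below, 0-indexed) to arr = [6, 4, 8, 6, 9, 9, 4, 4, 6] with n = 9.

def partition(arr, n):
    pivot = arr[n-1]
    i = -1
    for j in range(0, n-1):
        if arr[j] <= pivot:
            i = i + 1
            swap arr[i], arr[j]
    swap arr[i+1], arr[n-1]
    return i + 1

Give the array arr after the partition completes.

pivot=6, i=-1
j=0: 6≤6, i=0, swap(0,0) ⇒ [6, 4, 8, 6, 9, 9, 4, 4, 6]
j=1: 4≤6, i=1, swap(1,1) ⇒ [6, 4, 8, 6, 9, 9, 4, 4, 6]
j=2: 8>6, skip
j=3: 6≤6, i=2, swap(2,3) ⇒ [6, 4, 6, 8, 9, 9, 4, 4, 6]
j=4: 9>6, skip
j=5: 9>6, skip
j=6: 4≤6, i=3, swap(3,6) ⇒ [6, 4, 6, 4, 9, 9, 8, 4, 6]
j=7: 4≤6, i=4, swap(4,7) ⇒ [6, 4, 6, 4, 4, 9, 8, 9, 6]
swap(5,8) ⇒ [6, 4, 6, 4, 4, 6, 8, 9, 9]; return 5

[6, 4, 6, 4, 4, 6, 8, 9, 9]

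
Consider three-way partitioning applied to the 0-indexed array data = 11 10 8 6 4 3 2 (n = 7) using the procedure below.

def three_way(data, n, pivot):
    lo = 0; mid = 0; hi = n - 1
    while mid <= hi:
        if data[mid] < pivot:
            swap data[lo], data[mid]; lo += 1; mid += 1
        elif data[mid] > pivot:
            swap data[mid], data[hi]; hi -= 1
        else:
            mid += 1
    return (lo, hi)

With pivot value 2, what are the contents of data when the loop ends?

lo=0 mid=0 hi=6
11>2: swap(0,6), hi=5 ⇒ 2 10 8 6 4 3 11
2=2: mid=1
10>2: swap(1,5), hi=4 ⇒ 2 3 8 6 4 10 11
3>2: swap(1,4), hi=3 ⇒ 2 4 8 6 3 10 11
4>2: swap(1,3), hi=2 ⇒ 2 6 8 4 3 10 11
6>2: swap(1,2), hi=1 ⇒ 2 8 6 4 3 10 11
8>2: swap(1,1), hi=0 ⇒ 2 8 6 4 3 10 11
done. lo=0 hi=0; data=2 8 6 4 3 10 11

2 8 6 4 3 10 11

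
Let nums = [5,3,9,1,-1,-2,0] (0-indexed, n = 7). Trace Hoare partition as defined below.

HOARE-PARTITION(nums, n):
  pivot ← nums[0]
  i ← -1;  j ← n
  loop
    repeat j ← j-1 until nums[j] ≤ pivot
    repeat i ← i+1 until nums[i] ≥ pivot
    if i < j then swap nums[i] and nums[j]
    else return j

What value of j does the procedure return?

4

pivot = nums[0] = 5; i = -1, j = 7
j→6 (nums[6]=0≤5), i→0 (nums[0]=5≥5); i<j, swap → [0,3,9,1,-1,-2,5]
j→5 (nums[5]=-2≤5), i→2 (nums[2]=9≥5); i<j, swap → [0,3,-2,1,-1,9,5]
j→4, i→5; i≥j, return j=4. nums = [0,3,-2,1,-1,9,5]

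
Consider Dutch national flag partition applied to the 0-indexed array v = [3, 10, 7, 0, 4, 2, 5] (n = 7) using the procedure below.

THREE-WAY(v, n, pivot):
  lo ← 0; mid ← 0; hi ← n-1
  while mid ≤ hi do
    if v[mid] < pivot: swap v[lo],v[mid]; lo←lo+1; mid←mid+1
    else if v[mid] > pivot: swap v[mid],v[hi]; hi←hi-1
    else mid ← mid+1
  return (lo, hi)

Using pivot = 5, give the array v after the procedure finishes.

pivot = 5; lo=0, mid=0, hi=6
v[mid]=3<5: swap v[0],v[0]; lo=1,mid=1 → [3, 10, 7, 0, 4, 2, 5]
v[mid]=10>5: swap v[1],v[6]; hi=5 → [3, 5, 7, 0, 4, 2, 10]
v[mid]=5=5: mid=2
v[mid]=7>5: swap v[2],v[5]; hi=4 → [3, 5, 2, 0, 4, 7, 10]
v[mid]=2<5: swap v[1],v[2]; lo=2,mid=3 → [3, 2, 5, 0, 4, 7, 10]
v[mid]=0<5: swap v[2],v[3]; lo=3,mid=4 → [3, 2, 0, 5, 4, 7, 10]
v[mid]=4<5: swap v[3],v[4]; lo=4,mid=5 → [3, 2, 0, 4, 5, 7, 10]
end: lo=4, hi=4; v = [3, 2, 0, 4, 5, 7, 10]

[3, 2, 0, 4, 5, 7, 10]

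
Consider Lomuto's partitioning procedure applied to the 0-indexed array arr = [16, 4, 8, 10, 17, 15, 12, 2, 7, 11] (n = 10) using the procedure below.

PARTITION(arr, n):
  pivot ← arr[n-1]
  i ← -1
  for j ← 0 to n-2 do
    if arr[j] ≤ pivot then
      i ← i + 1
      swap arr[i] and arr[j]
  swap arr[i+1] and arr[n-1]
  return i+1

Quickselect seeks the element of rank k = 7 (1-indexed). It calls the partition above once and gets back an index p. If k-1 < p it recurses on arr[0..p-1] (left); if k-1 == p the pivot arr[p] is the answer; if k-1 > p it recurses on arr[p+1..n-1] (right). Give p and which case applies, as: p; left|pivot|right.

5; right

pivot=11, i=-1
j=0: 16>11, skip
j=1: 4≤11, i=0, swap(0,1) ⇒ [4, 16, 8, 10, 17, 15, 12, 2, 7, 11]
j=2: 8≤11, i=1, swap(1,2) ⇒ [4, 8, 16, 10, 17, 15, 12, 2, 7, 11]
j=3: 10≤11, i=2, swap(2,3) ⇒ [4, 8, 10, 16, 17, 15, 12, 2, 7, 11]
j=4: 17>11, skip
j=5: 15>11, skip
j=6: 12>11, skip
j=7: 2≤11, i=3, swap(3,7) ⇒ [4, 8, 10, 2, 17, 15, 12, 16, 7, 11]
j=8: 7≤11, i=4, swap(4,8) ⇒ [4, 8, 10, 2, 7, 15, 12, 16, 17, 11]
swap(5,9) ⇒ [4, 8, 10, 2, 7, 11, 12, 16, 17, 15]; return 5
p = 5; k-1 = 6 > 5 ⇒ right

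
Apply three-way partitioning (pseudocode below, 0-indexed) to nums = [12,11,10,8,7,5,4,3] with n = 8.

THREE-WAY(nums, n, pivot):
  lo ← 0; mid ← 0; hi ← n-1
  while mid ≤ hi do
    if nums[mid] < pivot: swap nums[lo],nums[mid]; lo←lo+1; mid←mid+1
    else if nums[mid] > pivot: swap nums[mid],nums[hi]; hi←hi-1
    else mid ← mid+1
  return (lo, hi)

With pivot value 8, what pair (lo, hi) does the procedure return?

pivot = 8; lo=0, mid=0, hi=7
nums[mid]=12>8: swap nums[0],nums[7]; hi=6 → [3,11,10,8,7,5,4,12]
nums[mid]=3<8: swap nums[0],nums[0]; lo=1,mid=1 → [3,11,10,8,7,5,4,12]
nums[mid]=11>8: swap nums[1],nums[6]; hi=5 → [3,4,10,8,7,5,11,12]
nums[mid]=4<8: swap nums[1],nums[1]; lo=2,mid=2 → [3,4,10,8,7,5,11,12]
nums[mid]=10>8: swap nums[2],nums[5]; hi=4 → [3,4,5,8,7,10,11,12]
nums[mid]=5<8: swap nums[2],nums[2]; lo=3,mid=3 → [3,4,5,8,7,10,11,12]
nums[mid]=8=8: mid=4
nums[mid]=7<8: swap nums[3],nums[4]; lo=4,mid=5 → [3,4,5,7,8,10,11,12]
end: lo=4, hi=4; nums = [3,4,5,7,8,10,11,12]

(4, 4)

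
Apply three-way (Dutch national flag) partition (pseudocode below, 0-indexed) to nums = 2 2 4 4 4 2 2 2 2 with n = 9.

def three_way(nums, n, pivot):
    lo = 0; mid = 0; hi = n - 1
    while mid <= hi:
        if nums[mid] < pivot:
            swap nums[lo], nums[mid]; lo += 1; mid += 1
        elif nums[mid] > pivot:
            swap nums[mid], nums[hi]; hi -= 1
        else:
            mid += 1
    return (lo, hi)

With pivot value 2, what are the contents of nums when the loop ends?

lo=0 mid=0 hi=8
2=2: mid=1
2=2: mid=2
4>2: swap(2,8), hi=7 ⇒ 2 2 2 4 4 2 2 2 4
2=2: mid=3
4>2: swap(3,7), hi=6 ⇒ 2 2 2 2 4 2 2 4 4
2=2: mid=4
4>2: swap(4,6), hi=5 ⇒ 2 2 2 2 2 2 4 4 4
2=2: mid=5
2=2: mid=6
done. lo=0 hi=5; nums=2 2 2 2 2 2 4 4 4

2 2 2 2 2 2 4 4 4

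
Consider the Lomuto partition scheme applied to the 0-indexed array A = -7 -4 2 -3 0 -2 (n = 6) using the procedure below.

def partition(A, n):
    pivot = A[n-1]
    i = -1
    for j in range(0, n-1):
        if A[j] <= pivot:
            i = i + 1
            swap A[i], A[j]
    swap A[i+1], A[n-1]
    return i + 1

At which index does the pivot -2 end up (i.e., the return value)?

pivot=-2, i=-1
j=0: -7≤-2, i=0, swap(0,0) ⇒ -7 -4 2 -3 0 -2
j=1: -4≤-2, i=1, swap(1,1) ⇒ -7 -4 2 -3 0 -2
j=2: 2>-2, skip
j=3: -3≤-2, i=2, swap(2,3) ⇒ -7 -4 -3 2 0 -2
j=4: 0>-2, skip
swap(3,5) ⇒ -7 -4 -3 -2 0 2; return 3

3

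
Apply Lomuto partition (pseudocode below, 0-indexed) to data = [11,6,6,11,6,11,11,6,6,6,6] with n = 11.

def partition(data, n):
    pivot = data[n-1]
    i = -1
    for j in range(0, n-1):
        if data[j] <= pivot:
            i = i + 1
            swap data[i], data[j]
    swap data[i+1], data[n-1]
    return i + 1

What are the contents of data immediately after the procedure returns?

pivot = data[10] = 6; i = -1
j=0: data[0]=11 > 6 → no swap
j=1: data[1]=6 ≤ 6 → i=0, swap data[0],data[1] → [6,11,6,11,6,11,11,6,6,6,6]
j=2: data[2]=6 ≤ 6 → i=1, swap data[1],data[2] → [6,6,11,11,6,11,11,6,6,6,6]
j=3: data[3]=11 > 6 → no swap
j=4: data[4]=6 ≤ 6 → i=2, swap data[2],data[4] → [6,6,6,11,11,11,11,6,6,6,6]
j=5: data[5]=11 > 6 → no swap
j=6: data[6]=11 > 6 → no swap
j=7: data[7]=6 ≤ 6 → i=3, swap data[3],data[7] → [6,6,6,6,11,11,11,11,6,6,6]
j=8: data[8]=6 ≤ 6 → i=4, swap data[4],data[8] → [6,6,6,6,6,11,11,11,11,6,6]
j=9: data[9]=6 ≤ 6 → i=5, swap data[5],data[9] → [6,6,6,6,6,6,11,11,11,11,6]
final swap data[6],data[10] → [6,6,6,6,6,6,6,11,11,11,11]; return 6

[6,6,6,6,6,6,6,11,11,11,11]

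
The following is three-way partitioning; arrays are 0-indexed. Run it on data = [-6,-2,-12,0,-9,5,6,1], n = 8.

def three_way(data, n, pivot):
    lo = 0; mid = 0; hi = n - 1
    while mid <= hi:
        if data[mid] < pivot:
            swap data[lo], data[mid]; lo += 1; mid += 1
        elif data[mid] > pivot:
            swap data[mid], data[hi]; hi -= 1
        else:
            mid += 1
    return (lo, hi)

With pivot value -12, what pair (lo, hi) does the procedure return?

pivot = -12; lo=0, mid=0, hi=7
data[mid]=-6>-12: swap data[0],data[7]; hi=6 → [1,-2,-12,0,-9,5,6,-6]
data[mid]=1>-12: swap data[0],data[6]; hi=5 → [6,-2,-12,0,-9,5,1,-6]
data[mid]=6>-12: swap data[0],data[5]; hi=4 → [5,-2,-12,0,-9,6,1,-6]
data[mid]=5>-12: swap data[0],data[4]; hi=3 → [-9,-2,-12,0,5,6,1,-6]
data[mid]=-9>-12: swap data[0],data[3]; hi=2 → [0,-2,-12,-9,5,6,1,-6]
data[mid]=0>-12: swap data[0],data[2]; hi=1 → [-12,-2,0,-9,5,6,1,-6]
data[mid]=-12=-12: mid=1
data[mid]=-2>-12: swap data[1],data[1]; hi=0 → [-12,-2,0,-9,5,6,1,-6]
end: lo=0, hi=0; data = [-12,-2,0,-9,5,6,1,-6]

(0, 0)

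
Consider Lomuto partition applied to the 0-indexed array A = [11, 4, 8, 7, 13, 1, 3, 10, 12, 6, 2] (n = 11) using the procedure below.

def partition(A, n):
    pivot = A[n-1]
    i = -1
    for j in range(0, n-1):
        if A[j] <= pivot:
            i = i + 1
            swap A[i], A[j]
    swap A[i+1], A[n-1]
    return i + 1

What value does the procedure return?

pivot = A[10] = 2; i = -1
j=0: A[0]=11 > 2 → no swap
j=1: A[1]=4 > 2 → no swap
j=2: A[2]=8 > 2 → no swap
j=3: A[3]=7 > 2 → no swap
j=4: A[4]=13 > 2 → no swap
j=5: A[5]=1 ≤ 2 → i=0, swap A[0],A[5] → [1, 4, 8, 7, 13, 11, 3, 10, 12, 6, 2]
j=6: A[6]=3 > 2 → no swap
j=7: A[7]=10 > 2 → no swap
j=8: A[8]=12 > 2 → no swap
j=9: A[9]=6 > 2 → no swap
final swap A[1],A[10] → [1, 2, 8, 7, 13, 11, 3, 10, 12, 6, 4]; return 1

1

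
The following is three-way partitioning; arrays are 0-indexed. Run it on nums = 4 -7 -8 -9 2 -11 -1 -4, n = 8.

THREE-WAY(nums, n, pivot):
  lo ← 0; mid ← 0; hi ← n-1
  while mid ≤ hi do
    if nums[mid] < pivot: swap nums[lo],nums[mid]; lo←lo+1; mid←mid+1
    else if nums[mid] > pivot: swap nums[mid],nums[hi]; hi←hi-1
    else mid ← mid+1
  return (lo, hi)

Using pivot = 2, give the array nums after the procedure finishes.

-4 -7 -8 -9 -11 -1 2 4

pivot = 2; lo=0, mid=0, hi=7
nums[mid]=4>2: swap nums[0],nums[7]; hi=6 → -4 -7 -8 -9 2 -11 -1 4
nums[mid]=-4<2: swap nums[0],nums[0]; lo=1,mid=1 → -4 -7 -8 -9 2 -11 -1 4
nums[mid]=-7<2: swap nums[1],nums[1]; lo=2,mid=2 → -4 -7 -8 -9 2 -11 -1 4
nums[mid]=-8<2: swap nums[2],nums[2]; lo=3,mid=3 → -4 -7 -8 -9 2 -11 -1 4
nums[mid]=-9<2: swap nums[3],nums[3]; lo=4,mid=4 → -4 -7 -8 -9 2 -11 -1 4
nums[mid]=2=2: mid=5
nums[mid]=-11<2: swap nums[4],nums[5]; lo=5,mid=6 → -4 -7 -8 -9 -11 2 -1 4
nums[mid]=-1<2: swap nums[5],nums[6]; lo=6,mid=7 → -4 -7 -8 -9 -11 -1 2 4
end: lo=6, hi=6; nums = -4 -7 -8 -9 -11 -1 2 4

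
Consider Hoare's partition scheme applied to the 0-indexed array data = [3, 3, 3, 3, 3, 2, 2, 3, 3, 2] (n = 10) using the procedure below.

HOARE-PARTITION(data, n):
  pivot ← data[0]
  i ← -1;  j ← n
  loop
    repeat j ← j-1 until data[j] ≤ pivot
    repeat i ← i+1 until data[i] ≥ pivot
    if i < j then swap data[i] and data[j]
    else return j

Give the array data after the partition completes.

pivot = data[0] = 3; i = -1, j = 10
j→9 (data[9]=2≤3), i→0 (data[0]=3≥3); i<j, swap → [2, 3, 3, 3, 3, 2, 2, 3, 3, 3]
j→8 (data[8]=3≤3), i→1 (data[1]=3≥3); i<j, swap → [2, 3, 3, 3, 3, 2, 2, 3, 3, 3]
j→7 (data[7]=3≤3), i→2 (data[2]=3≥3); i<j, swap → [2, 3, 3, 3, 3, 2, 2, 3, 3, 3]
j→6 (data[6]=2≤3), i→3 (data[3]=3≥3); i<j, swap → [2, 3, 3, 2, 3, 2, 3, 3, 3, 3]
j→5 (data[5]=2≤3), i→4 (data[4]=3≥3); i<j, swap → [2, 3, 3, 2, 2, 3, 3, 3, 3, 3]
j→4, i→5; i≥j, return j=4. data = [2, 3, 3, 2, 2, 3, 3, 3, 3, 3]

[2, 3, 3, 2, 2, 3, 3, 3, 3, 3]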